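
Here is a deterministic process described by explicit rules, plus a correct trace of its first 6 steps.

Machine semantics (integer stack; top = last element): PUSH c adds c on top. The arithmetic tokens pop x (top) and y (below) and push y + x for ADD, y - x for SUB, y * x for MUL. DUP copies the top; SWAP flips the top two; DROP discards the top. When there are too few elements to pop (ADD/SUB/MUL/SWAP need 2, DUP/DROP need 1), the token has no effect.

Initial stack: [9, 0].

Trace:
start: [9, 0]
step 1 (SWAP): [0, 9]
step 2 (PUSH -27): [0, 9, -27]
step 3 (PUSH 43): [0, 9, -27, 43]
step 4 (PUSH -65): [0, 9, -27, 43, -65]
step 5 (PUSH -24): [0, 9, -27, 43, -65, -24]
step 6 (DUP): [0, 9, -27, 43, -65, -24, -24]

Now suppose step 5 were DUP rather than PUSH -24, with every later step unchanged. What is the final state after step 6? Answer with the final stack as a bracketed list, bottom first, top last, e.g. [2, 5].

[0, 9, -27, 43, -65, -65, -65]

(re-executing from step 5 with the substitution; state before step 5: [0, 9, -27, 43, -65])
step 5 (DUP): [0, 9, -27, 43, -65, -65]
step 6 (DUP): [0, 9, -27, 43, -65, -65, -65]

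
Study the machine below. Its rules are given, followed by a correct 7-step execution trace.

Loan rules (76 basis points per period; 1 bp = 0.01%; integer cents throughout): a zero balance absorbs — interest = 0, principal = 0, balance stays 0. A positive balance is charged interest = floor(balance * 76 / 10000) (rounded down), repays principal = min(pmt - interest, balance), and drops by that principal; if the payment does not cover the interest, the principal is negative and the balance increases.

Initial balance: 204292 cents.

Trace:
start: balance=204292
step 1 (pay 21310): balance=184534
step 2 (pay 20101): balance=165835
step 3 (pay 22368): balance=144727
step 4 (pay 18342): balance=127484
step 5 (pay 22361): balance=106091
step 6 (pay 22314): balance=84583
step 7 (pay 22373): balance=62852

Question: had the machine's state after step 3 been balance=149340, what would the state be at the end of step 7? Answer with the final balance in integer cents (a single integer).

67607

state after step 3 := balance=149340
step 4 (pay 18342): balance=132132
step 5 (pay 22361): balance=110775
step 6 (pay 22314): balance=89302
step 7 (pay 22373): balance=67607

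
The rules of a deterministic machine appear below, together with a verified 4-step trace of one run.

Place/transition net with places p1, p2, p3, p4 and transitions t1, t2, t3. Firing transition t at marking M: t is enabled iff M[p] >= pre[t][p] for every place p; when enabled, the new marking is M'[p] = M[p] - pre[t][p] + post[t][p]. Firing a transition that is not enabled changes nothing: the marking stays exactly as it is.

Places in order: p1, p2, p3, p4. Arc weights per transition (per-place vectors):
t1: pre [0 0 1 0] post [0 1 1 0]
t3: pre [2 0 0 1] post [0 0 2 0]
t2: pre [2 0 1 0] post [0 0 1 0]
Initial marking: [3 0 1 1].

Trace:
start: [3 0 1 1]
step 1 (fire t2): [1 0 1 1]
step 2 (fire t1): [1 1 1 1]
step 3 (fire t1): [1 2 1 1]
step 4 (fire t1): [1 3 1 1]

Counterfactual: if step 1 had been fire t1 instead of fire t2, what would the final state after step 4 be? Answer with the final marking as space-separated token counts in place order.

3 4 1 1

(re-executing from step 1 with the substitution; state before step 1: [3 0 1 1])
step 1 (fire t1): [3 1 1 1]
step 2 (fire t1): [3 2 1 1]
step 3 (fire t1): [3 3 1 1]
step 4 (fire t1): [3 4 1 1]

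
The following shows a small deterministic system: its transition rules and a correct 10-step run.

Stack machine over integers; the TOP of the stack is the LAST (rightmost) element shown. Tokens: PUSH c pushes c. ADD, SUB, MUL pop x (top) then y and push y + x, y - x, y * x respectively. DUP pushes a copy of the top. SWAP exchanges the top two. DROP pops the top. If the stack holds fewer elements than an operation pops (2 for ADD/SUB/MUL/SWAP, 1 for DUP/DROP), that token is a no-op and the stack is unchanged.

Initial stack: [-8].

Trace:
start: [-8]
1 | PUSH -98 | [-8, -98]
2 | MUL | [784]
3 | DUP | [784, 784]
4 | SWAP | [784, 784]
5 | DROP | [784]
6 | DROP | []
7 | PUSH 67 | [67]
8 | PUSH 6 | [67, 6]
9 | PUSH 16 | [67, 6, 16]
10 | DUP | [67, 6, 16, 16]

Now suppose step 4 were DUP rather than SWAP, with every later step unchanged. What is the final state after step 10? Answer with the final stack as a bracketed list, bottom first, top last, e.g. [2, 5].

[784, 67, 6, 16, 16]

(re-executing from step 4 with the substitution; state before step 4: [784, 784])
4 | DUP | [784, 784, 784]
5 | DROP | [784, 784]
6 | DROP | [784]
7 | PUSH 67 | [784, 67]
8 | PUSH 6 | [784, 67, 6]
9 | PUSH 16 | [784, 67, 6, 16]
10 | DUP | [784, 67, 6, 16, 16]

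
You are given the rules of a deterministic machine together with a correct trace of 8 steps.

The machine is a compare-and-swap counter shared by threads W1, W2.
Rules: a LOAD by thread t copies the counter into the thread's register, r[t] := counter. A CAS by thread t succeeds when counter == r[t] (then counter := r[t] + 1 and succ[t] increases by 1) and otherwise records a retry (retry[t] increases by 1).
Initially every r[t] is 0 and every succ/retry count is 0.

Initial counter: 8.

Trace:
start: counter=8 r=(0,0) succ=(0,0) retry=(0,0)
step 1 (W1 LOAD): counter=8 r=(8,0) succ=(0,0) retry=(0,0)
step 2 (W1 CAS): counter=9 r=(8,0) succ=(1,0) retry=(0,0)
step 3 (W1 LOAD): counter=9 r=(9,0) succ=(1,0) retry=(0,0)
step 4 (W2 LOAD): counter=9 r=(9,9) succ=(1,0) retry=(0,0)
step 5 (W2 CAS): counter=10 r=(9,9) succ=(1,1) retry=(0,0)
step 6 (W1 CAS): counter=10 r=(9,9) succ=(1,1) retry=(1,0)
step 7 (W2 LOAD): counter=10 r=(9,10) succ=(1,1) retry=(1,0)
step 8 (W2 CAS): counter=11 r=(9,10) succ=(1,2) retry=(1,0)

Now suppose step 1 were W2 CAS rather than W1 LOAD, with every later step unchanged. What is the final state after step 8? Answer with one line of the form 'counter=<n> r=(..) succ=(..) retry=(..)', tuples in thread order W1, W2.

(re-executing from step 1 with the substitution; state before step 1: counter=8 r=(0,0) succ=(0,0) retry=(0,0))
step 1 (W2 CAS): counter=8 r=(0,0) succ=(0,0) retry=(0,1)
step 2 (W1 CAS): counter=8 r=(0,0) succ=(0,0) retry=(1,1)
step 3 (W1 LOAD): counter=8 r=(8,0) succ=(0,0) retry=(1,1)
step 4 (W2 LOAD): counter=8 r=(8,8) succ=(0,0) retry=(1,1)
step 5 (W2 CAS): counter=9 r=(8,8) succ=(0,1) retry=(1,1)
step 6 (W1 CAS): counter=9 r=(8,8) succ=(0,1) retry=(2,1)
step 7 (W2 LOAD): counter=9 r=(8,9) succ=(0,1) retry=(2,1)
step 8 (W2 CAS): counter=10 r=(8,9) succ=(0,2) retry=(2,1)

counter=10 r=(8,9) succ=(0,2) retry=(2,1)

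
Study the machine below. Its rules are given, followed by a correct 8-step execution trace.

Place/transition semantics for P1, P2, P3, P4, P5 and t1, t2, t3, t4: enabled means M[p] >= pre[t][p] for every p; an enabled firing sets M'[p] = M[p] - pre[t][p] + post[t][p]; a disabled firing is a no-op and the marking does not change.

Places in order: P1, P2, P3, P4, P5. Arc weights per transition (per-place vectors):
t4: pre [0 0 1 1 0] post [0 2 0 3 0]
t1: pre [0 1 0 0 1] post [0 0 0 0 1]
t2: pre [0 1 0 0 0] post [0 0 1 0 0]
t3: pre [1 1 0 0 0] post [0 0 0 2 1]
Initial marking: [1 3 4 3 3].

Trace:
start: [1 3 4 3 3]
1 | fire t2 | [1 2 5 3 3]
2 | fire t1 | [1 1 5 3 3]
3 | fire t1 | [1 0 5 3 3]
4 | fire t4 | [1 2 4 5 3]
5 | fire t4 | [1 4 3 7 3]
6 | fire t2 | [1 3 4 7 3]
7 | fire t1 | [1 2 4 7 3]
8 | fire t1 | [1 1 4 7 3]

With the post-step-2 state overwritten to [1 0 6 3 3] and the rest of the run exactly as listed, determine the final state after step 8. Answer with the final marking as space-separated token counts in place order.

1 1 5 7 3

state after step 2 := [1 0 6 3 3]
3 | fire t1 | [1 0 6 3 3]
4 | fire t4 | [1 2 5 5 3]
5 | fire t4 | [1 4 4 7 3]
6 | fire t2 | [1 3 5 7 3]
7 | fire t1 | [1 2 5 7 3]
8 | fire t1 | [1 1 5 7 3]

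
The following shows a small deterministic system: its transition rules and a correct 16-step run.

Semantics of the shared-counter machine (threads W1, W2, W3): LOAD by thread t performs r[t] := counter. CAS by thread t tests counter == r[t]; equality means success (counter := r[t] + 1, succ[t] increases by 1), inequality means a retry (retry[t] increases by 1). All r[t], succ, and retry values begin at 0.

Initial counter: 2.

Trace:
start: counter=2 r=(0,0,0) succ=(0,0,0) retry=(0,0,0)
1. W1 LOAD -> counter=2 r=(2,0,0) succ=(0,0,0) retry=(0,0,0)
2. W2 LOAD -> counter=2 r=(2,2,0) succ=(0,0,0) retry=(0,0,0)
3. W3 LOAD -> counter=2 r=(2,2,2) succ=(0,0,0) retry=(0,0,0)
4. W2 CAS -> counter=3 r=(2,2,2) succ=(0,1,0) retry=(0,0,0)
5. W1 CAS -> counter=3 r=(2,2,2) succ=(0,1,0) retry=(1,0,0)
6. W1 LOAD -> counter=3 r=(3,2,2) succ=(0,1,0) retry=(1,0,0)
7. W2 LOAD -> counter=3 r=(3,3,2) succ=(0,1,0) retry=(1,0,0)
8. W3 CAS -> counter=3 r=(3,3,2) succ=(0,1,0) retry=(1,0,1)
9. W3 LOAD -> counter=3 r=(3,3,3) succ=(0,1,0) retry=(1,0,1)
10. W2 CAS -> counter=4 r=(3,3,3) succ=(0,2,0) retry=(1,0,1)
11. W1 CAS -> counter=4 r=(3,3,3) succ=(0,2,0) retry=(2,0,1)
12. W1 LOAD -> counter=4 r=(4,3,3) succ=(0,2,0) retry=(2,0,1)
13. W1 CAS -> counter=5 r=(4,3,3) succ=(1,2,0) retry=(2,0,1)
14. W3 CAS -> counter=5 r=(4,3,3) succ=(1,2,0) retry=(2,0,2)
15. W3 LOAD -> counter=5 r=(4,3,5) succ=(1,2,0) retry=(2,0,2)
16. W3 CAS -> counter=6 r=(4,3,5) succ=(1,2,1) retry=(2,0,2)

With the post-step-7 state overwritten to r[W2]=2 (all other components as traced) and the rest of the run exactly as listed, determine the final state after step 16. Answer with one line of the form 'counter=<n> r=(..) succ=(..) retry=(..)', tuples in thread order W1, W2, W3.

counter=6 r=(4,2,5) succ=(2,1,1) retry=(1,1,2)

state after step 7 := counter=3 r=(3,2,2) succ=(0,1,0) retry=(1,0,0)
8. W3 CAS -> counter=3 r=(3,2,2) succ=(0,1,0) retry=(1,0,1)
9. W3 LOAD -> counter=3 r=(3,2,3) succ=(0,1,0) retry=(1,0,1)
10. W2 CAS -> counter=3 r=(3,2,3) succ=(0,1,0) retry=(1,1,1)
11. W1 CAS -> counter=4 r=(3,2,3) succ=(1,1,0) retry=(1,1,1)
12. W1 LOAD -> counter=4 r=(4,2,3) succ=(1,1,0) retry=(1,1,1)
13. W1 CAS -> counter=5 r=(4,2,3) succ=(2,1,0) retry=(1,1,1)
14. W3 CAS -> counter=5 r=(4,2,3) succ=(2,1,0) retry=(1,1,2)
15. W3 LOAD -> counter=5 r=(4,2,5) succ=(2,1,0) retry=(1,1,2)
16. W3 CAS -> counter=6 r=(4,2,5) succ=(2,1,1) retry=(1,1,2)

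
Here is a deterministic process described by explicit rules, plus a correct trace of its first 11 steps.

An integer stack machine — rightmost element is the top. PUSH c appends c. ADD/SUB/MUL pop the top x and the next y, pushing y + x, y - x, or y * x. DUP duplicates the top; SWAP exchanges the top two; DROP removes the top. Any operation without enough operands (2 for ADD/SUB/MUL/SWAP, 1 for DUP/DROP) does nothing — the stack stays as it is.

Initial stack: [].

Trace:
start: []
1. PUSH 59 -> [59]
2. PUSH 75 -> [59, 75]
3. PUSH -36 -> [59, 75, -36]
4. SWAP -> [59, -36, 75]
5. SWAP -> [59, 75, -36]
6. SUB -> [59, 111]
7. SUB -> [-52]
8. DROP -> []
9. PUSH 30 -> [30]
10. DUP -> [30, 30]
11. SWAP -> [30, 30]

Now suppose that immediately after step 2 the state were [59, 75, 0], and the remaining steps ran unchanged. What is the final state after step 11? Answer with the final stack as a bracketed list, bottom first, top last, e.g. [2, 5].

[59, 30, 30]

state after step 2 := [59, 75, 0]
3. PUSH -36 -> [59, 75, 0, -36]
4. SWAP -> [59, 75, -36, 0]
5. SWAP -> [59, 75, 0, -36]
6. SUB -> [59, 75, 36]
7. SUB -> [59, 39]
8. DROP -> [59]
9. PUSH 30 -> [59, 30]
10. DUP -> [59, 30, 30]
11. SWAP -> [59, 30, 30]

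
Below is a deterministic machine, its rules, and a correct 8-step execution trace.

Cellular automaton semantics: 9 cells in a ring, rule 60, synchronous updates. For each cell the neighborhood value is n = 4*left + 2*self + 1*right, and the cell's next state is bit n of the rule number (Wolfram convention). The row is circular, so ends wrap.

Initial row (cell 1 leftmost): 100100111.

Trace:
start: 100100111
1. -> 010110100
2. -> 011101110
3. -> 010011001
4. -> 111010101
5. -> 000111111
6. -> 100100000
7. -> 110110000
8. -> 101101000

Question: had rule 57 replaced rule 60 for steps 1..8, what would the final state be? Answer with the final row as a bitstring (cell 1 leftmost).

010101001

(re-executing steps 1..8 under rule 57; state before step 1: 100100111)
1. -> 010010100
2. -> 001001011
3. -> 100100110
4. -> 010010101
5. -> 101001010
6. -> 010100101
7. -> 101010010
8. -> 010101001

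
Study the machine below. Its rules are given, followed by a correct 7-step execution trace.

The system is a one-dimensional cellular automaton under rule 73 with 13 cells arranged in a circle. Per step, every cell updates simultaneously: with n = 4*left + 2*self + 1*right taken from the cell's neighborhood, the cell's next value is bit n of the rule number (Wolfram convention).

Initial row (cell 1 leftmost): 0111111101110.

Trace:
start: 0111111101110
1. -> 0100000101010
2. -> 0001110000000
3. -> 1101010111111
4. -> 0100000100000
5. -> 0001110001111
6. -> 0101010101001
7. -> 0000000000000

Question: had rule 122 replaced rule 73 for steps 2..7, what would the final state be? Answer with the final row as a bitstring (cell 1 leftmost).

0011110111100

(re-executing steps 2..7 under rule 122; state before step 2: 0100000101010)
2. -> 1010001010101
3. -> 1101010101011
4. -> 0110101010110
5. -> 1111010101111
6. -> 0001101011000
7. -> 0011110111100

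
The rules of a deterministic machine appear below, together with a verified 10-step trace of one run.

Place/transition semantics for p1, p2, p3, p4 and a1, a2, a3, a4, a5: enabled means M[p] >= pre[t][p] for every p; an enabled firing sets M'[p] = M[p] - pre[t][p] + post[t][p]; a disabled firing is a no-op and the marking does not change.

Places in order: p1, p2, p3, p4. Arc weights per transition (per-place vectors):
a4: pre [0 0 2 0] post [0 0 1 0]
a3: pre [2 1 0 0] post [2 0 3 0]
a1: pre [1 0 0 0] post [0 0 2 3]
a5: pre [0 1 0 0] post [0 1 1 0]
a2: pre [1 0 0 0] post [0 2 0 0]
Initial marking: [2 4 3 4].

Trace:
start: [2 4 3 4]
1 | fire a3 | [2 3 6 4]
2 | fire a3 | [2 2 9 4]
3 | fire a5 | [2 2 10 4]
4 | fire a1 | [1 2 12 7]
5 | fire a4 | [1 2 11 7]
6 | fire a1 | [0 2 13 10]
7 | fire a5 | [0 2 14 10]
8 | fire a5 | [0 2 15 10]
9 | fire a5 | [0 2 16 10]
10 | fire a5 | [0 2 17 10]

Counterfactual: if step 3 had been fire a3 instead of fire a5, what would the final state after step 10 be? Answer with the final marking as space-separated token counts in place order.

(re-executing from step 3 with the substitution; state before step 3: [2 2 9 4])
3 | fire a3 | [2 1 12 4]
4 | fire a1 | [1 1 14 7]
5 | fire a4 | [1 1 13 7]
6 | fire a1 | [0 1 15 10]
7 | fire a5 | [0 1 16 10]
8 | fire a5 | [0 1 17 10]
9 | fire a5 | [0 1 18 10]
10 | fire a5 | [0 1 19 10]

0 1 19 10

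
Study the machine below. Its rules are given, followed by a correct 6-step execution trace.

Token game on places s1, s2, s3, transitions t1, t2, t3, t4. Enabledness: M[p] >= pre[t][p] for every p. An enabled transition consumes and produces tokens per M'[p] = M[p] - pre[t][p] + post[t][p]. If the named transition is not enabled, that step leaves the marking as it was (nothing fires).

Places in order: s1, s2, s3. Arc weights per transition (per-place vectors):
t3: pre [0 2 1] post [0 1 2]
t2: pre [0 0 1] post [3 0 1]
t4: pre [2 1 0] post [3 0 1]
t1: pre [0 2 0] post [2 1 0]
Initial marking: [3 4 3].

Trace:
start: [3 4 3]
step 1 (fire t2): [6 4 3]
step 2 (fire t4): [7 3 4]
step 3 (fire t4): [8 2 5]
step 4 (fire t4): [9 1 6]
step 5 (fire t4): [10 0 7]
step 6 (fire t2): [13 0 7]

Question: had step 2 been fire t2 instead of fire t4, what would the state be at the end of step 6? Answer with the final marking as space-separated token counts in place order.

15 1 6

(re-executing from step 2 with the substitution; state before step 2: [6 4 3])
step 2 (fire t2): [9 4 3]
step 3 (fire t4): [10 3 4]
step 4 (fire t4): [11 2 5]
step 5 (fire t4): [12 1 6]
step 6 (fire t2): [15 1 6]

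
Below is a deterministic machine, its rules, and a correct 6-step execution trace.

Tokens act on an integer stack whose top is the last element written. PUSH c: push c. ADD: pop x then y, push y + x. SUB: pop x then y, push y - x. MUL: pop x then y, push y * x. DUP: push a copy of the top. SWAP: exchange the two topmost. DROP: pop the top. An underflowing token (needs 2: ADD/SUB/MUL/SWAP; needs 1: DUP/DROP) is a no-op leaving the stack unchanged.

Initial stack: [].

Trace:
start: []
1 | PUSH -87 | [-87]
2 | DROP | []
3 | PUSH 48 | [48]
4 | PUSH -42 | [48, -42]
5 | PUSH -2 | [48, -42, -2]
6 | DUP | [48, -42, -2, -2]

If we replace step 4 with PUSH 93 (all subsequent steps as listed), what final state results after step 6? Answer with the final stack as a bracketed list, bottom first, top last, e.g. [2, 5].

[48, 93, -2, -2]

(re-executing from step 4 with the substitution; state before step 4: [48])
4 | PUSH 93 | [48, 93]
5 | PUSH -2 | [48, 93, -2]
6 | DUP | [48, 93, -2, -2]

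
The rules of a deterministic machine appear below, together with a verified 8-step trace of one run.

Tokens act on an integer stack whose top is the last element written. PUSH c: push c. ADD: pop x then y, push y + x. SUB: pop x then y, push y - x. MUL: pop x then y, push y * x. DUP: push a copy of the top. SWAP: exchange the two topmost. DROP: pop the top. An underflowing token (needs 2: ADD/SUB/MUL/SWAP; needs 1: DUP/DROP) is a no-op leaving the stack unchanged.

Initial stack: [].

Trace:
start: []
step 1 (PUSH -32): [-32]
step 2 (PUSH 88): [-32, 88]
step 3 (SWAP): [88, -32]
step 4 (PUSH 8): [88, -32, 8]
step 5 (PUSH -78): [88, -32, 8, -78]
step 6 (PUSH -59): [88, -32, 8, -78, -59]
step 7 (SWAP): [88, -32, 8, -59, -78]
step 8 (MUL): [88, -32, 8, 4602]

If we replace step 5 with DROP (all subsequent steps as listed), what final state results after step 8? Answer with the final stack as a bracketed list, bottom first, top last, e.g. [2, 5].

(re-executing from step 5 with the substitution; state before step 5: [88, -32, 8])
step 5 (DROP): [88, -32]
step 6 (PUSH -59): [88, -32, -59]
step 7 (SWAP): [88, -59, -32]
step 8 (MUL): [88, 1888]

[88, 1888]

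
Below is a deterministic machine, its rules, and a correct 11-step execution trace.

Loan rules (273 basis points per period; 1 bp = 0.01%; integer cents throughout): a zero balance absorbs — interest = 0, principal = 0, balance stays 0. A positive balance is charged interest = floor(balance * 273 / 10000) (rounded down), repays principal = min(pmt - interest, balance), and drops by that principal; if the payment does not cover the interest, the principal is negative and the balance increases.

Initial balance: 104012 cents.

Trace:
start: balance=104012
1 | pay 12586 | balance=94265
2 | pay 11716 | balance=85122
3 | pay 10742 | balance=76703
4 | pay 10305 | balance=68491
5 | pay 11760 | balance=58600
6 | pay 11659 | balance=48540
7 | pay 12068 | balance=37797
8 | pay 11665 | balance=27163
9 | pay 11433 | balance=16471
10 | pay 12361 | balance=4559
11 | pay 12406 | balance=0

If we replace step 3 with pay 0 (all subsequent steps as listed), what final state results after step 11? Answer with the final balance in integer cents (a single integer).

5605

(re-executing from step 3 with the substitution; state before step 3: balance=85122)
3 | pay 0 | balance=87445
4 | pay 10305 | balance=79527
5 | pay 11760 | balance=69938
6 | pay 11659 | balance=60188
7 | pay 12068 | balance=49763
8 | pay 11665 | balance=39456
9 | pay 11433 | balance=29100
10 | pay 12361 | balance=17533
11 | pay 12406 | balance=5605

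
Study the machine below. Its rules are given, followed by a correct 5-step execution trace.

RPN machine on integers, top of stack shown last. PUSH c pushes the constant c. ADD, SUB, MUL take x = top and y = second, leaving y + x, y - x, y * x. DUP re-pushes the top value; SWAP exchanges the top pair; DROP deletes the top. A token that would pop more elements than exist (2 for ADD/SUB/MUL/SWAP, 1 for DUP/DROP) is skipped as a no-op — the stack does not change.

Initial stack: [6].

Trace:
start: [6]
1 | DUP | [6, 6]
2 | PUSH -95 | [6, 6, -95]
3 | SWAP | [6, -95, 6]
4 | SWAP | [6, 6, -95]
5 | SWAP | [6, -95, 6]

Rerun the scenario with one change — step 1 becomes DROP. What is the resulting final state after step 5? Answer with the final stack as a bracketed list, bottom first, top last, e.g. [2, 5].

[-95]

(re-executing from step 1 with the substitution; state before step 1: [6])
1 | DROP | []
2 | PUSH -95 | [-95]
3 | SWAP | [-95]
4 | SWAP | [-95]
5 | SWAP | [-95]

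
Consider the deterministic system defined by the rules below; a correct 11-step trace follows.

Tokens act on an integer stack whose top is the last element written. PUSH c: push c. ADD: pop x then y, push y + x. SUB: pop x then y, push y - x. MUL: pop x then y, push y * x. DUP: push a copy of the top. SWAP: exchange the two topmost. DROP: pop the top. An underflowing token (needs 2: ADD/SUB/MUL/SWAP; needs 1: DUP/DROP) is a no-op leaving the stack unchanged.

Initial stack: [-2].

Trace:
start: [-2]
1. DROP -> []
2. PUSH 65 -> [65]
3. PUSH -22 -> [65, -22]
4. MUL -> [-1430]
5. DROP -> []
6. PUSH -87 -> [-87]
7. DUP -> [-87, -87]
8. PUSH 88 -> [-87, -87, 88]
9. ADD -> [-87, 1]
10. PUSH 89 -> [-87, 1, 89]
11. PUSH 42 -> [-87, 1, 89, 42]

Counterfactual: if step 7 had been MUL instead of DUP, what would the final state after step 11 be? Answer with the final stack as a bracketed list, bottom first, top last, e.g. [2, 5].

(re-executing from step 7 with the substitution; state before step 7: [-87])
7. MUL -> [-87]
8. PUSH 88 -> [-87, 88]
9. ADD -> [1]
10. PUSH 89 -> [1, 89]
11. PUSH 42 -> [1, 89, 42]

[1, 89, 42]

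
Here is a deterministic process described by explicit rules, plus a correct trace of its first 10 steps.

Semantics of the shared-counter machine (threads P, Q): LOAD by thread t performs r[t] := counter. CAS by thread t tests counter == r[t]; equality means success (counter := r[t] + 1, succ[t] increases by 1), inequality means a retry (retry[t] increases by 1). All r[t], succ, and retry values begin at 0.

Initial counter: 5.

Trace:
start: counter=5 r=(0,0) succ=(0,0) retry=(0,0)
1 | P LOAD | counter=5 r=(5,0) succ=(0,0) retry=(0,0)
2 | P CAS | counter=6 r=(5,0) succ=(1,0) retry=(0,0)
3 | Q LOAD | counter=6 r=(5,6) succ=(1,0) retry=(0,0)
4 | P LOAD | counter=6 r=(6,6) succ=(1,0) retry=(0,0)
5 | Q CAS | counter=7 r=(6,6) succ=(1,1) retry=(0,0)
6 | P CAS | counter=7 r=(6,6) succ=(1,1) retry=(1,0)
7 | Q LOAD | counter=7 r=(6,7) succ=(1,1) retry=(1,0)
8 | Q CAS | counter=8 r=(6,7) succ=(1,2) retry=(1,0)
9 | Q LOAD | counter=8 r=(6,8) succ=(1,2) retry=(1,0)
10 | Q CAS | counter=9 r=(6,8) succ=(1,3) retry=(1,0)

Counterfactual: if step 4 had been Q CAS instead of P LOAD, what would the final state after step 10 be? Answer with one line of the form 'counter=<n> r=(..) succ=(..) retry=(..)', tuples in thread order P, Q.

(re-executing from step 4 with the substitution; state before step 4: counter=6 r=(5,6) succ=(1,0) retry=(0,0))
4 | Q CAS | counter=7 r=(5,6) succ=(1,1) retry=(0,0)
5 | Q CAS | counter=7 r=(5,6) succ=(1,1) retry=(0,1)
6 | P CAS | counter=7 r=(5,6) succ=(1,1) retry=(1,1)
7 | Q LOAD | counter=7 r=(5,7) succ=(1,1) retry=(1,1)
8 | Q CAS | counter=8 r=(5,7) succ=(1,2) retry=(1,1)
9 | Q LOAD | counter=8 r=(5,8) succ=(1,2) retry=(1,1)
10 | Q CAS | counter=9 r=(5,8) succ=(1,3) retry=(1,1)

counter=9 r=(5,8) succ=(1,3) retry=(1,1)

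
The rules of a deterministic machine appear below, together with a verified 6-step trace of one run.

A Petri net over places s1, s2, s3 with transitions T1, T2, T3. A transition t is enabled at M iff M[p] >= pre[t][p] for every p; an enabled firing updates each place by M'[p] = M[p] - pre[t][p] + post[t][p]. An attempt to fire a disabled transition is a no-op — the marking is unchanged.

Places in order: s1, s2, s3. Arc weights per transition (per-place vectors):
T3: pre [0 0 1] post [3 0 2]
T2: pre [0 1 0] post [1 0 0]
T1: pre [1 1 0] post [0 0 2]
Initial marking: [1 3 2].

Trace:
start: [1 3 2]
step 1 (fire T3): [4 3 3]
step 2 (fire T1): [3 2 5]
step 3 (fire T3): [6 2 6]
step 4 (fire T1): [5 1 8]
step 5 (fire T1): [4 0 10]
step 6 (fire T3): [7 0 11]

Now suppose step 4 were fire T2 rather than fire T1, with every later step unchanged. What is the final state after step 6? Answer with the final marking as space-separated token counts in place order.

(re-executing from step 4 with the substitution; state before step 4: [6 2 6])
step 4 (fire T2): [7 1 6]
step 5 (fire T1): [6 0 8]
step 6 (fire T3): [9 0 9]

9 0 9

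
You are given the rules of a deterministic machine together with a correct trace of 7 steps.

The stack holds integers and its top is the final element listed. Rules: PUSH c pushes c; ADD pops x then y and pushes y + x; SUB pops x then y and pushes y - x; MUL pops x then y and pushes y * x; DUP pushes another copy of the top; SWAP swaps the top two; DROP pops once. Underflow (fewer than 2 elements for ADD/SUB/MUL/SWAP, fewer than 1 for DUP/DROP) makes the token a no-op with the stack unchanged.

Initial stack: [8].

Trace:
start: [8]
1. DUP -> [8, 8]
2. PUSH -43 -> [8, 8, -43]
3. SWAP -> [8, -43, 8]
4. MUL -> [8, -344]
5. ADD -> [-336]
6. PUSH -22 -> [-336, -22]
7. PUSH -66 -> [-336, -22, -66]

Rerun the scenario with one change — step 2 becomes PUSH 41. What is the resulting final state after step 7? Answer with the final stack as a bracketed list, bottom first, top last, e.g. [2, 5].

[336, -22, -66]

(re-executing from step 2 with the substitution; state before step 2: [8, 8])
2. PUSH 41 -> [8, 8, 41]
3. SWAP -> [8, 41, 8]
4. MUL -> [8, 328]
5. ADD -> [336]
6. PUSH -22 -> [336, -22]
7. PUSH -66 -> [336, -22, -66]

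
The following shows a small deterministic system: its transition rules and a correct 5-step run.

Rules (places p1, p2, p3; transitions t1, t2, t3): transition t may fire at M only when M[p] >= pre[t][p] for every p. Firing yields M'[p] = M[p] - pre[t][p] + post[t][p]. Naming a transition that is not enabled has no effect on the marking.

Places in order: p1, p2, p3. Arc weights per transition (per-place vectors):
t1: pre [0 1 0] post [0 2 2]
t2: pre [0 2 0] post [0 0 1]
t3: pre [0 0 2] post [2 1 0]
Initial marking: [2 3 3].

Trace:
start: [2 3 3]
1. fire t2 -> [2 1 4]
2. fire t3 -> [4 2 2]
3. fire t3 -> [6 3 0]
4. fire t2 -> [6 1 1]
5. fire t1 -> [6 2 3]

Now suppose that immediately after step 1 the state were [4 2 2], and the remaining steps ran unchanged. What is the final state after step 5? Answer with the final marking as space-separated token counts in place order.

6 2 3

state after step 1 := [4 2 2]
2. fire t3 -> [6 3 0]
3. fire t3 -> [6 3 0]
4. fire t2 -> [6 1 1]
5. fire t1 -> [6 2 3]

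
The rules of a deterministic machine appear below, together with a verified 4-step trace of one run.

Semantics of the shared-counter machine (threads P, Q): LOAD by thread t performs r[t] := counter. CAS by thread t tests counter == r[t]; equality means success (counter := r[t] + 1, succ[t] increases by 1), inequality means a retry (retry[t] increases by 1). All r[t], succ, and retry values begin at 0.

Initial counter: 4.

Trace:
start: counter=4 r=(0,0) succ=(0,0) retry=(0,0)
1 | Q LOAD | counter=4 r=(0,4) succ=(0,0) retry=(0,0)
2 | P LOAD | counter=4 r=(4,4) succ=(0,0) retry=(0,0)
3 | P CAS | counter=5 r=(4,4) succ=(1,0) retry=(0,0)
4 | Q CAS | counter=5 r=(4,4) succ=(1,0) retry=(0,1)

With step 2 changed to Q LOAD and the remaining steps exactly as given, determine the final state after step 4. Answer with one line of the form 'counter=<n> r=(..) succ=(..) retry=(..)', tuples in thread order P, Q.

counter=5 r=(0,4) succ=(0,1) retry=(1,0)

(re-executing from step 2 with the substitution; state before step 2: counter=4 r=(0,4) succ=(0,0) retry=(0,0))
2 | Q LOAD | counter=4 r=(0,4) succ=(0,0) retry=(0,0)
3 | P CAS | counter=4 r=(0,4) succ=(0,0) retry=(1,0)
4 | Q CAS | counter=5 r=(0,4) succ=(0,1) retry=(1,0)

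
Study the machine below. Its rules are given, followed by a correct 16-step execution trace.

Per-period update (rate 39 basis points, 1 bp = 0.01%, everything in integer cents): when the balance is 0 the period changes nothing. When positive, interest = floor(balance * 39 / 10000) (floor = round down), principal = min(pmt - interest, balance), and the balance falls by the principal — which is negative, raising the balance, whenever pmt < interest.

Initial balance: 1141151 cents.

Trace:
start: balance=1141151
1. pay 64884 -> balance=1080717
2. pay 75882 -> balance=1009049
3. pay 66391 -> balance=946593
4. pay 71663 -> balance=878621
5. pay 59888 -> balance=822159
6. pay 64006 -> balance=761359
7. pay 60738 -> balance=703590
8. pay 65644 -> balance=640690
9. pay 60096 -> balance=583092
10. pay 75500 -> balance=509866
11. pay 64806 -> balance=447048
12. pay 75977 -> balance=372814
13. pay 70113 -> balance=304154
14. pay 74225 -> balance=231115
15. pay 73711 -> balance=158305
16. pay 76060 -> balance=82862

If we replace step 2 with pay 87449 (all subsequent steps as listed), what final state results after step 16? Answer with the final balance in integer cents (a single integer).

70647

(re-executing from step 2 with the substitution; state before step 2: balance=1080717)
2. pay 87449 -> balance=997482
3. pay 66391 -> balance=934981
4. pay 71663 -> balance=866964
5. pay 59888 -> balance=810457
6. pay 64006 -> balance=749611
7. pay 60738 -> balance=691796
8. pay 65644 -> balance=628850
9. pay 60096 -> balance=571206
10. pay 75500 -> balance=497933
11. pay 64806 -> balance=435068
12. pay 75977 -> balance=360787
13. pay 70113 -> balance=292081
14. pay 74225 -> balance=218995
15. pay 73711 -> balance=146138
16. pay 76060 -> balance=70647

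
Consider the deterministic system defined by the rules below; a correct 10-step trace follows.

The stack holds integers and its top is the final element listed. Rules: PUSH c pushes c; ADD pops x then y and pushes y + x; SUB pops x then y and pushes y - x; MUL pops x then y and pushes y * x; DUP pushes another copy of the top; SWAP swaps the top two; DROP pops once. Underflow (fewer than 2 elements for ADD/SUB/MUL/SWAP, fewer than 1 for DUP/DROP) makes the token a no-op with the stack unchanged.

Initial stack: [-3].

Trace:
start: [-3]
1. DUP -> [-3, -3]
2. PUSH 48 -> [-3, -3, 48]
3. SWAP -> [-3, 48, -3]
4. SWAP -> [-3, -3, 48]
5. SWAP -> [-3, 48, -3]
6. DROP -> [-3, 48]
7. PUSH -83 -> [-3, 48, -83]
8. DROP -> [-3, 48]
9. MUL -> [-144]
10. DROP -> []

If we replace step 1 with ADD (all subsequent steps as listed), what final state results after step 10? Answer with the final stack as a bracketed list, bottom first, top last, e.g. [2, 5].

[]

(re-executing from step 1 with the substitution; state before step 1: [-3])
1. ADD -> [-3]
2. PUSH 48 -> [-3, 48]
3. SWAP -> [48, -3]
4. SWAP -> [-3, 48]
5. SWAP -> [48, -3]
6. DROP -> [48]
7. PUSH -83 -> [48, -83]
8. DROP -> [48]
9. MUL -> [48]
10. DROP -> []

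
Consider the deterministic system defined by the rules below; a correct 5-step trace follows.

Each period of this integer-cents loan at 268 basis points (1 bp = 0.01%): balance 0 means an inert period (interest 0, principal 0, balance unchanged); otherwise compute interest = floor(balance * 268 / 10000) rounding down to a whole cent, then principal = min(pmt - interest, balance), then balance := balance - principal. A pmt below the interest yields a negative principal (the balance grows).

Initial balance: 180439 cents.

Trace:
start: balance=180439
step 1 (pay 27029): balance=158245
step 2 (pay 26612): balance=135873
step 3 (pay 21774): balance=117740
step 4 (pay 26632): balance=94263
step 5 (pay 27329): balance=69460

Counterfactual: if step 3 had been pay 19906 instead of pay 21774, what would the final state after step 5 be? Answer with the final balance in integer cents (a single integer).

(re-executing from step 3 with the substitution; state before step 3: balance=135873)
step 3 (pay 19906): balance=119608
step 4 (pay 26632): balance=96181
step 5 (pay 27329): balance=71429

71429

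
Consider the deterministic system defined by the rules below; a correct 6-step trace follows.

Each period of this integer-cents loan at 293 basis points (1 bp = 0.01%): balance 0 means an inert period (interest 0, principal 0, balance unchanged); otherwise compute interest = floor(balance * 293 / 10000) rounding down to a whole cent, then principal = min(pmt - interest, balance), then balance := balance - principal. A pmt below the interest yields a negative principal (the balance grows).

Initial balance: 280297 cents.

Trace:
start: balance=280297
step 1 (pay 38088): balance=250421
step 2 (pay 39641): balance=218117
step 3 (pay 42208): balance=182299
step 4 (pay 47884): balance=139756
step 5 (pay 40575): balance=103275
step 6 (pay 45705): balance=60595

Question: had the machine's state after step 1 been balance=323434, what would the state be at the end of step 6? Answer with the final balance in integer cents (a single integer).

144950

state after step 1 := balance=323434
step 2 (pay 39641): balance=293269
step 3 (pay 42208): balance=259653
step 4 (pay 47884): balance=219376
step 5 (pay 40575): balance=185228
step 6 (pay 45705): balance=144950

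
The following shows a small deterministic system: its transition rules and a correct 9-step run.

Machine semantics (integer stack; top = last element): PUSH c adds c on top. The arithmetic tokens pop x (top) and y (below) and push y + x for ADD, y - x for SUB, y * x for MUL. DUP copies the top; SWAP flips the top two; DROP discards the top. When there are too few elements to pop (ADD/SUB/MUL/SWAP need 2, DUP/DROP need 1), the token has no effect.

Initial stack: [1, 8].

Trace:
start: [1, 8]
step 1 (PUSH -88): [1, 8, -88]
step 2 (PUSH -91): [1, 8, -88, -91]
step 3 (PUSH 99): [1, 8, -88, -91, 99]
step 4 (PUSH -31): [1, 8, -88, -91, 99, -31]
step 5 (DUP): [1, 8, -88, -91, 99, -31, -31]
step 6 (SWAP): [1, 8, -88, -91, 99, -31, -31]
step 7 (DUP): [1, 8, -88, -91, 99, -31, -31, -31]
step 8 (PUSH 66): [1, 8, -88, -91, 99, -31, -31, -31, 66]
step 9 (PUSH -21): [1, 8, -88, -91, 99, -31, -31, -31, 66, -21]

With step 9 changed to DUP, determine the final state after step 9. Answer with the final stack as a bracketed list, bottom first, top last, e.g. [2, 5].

(re-executing from step 9 with the substitution; state before step 9: [1, 8, -88, -91, 99, -31, -31, -31, 66])
step 9 (DUP): [1, 8, -88, -91, 99, -31, -31, -31, 66, 66]

[1, 8, -88, -91, 99, -31, -31, -31, 66, 66]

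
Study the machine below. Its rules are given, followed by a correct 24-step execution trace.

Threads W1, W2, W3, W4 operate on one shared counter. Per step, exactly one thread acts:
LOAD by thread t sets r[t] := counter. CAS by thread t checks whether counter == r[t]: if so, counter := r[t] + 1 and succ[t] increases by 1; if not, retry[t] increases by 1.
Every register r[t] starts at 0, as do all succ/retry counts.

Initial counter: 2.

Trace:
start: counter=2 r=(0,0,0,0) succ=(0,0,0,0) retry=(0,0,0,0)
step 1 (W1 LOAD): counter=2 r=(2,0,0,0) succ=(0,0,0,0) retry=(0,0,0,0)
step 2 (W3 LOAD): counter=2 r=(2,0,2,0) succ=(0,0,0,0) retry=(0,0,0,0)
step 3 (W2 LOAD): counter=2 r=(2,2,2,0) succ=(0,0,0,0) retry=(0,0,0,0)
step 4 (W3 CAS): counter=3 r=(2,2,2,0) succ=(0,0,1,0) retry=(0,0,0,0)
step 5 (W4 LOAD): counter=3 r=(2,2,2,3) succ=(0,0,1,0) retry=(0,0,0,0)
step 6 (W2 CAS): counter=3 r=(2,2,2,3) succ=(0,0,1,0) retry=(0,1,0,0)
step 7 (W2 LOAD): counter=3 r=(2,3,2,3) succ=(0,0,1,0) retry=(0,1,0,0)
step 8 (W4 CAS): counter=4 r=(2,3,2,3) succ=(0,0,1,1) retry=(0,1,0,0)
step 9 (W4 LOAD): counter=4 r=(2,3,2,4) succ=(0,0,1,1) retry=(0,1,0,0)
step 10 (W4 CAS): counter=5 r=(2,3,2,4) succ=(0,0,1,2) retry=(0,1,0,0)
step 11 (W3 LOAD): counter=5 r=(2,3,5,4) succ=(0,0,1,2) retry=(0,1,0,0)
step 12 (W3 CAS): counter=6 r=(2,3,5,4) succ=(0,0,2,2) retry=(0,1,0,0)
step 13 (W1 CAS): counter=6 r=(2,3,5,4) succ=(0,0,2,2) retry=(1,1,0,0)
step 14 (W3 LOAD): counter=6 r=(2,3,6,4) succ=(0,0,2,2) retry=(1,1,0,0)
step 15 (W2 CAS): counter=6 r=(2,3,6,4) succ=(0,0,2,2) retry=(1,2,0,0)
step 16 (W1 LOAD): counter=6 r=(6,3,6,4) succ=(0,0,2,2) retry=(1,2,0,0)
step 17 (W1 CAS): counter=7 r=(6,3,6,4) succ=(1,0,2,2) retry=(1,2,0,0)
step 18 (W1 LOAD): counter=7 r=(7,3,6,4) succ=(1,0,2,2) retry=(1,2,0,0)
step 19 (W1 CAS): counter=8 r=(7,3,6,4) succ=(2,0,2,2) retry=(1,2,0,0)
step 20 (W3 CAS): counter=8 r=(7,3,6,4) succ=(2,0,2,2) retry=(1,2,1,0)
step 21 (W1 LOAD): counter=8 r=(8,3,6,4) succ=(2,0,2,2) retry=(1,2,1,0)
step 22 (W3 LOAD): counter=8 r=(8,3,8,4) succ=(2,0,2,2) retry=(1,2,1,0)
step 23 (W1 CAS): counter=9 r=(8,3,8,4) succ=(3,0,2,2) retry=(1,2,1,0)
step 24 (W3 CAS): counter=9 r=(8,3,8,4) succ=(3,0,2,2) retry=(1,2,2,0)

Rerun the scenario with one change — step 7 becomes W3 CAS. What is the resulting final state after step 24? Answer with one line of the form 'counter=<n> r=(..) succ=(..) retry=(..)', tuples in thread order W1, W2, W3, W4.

counter=9 r=(8,2,8,4) succ=(3,0,2,2) retry=(1,2,3,0)

(re-executing from step 7 with the substitution; state before step 7: counter=3 r=(2,2,2,3) succ=(0,0,1,0) retry=(0,1,0,0))
step 7 (W3 CAS): counter=3 r=(2,2,2,3) succ=(0,0,1,0) retry=(0,1,1,0)
step 8 (W4 CAS): counter=4 r=(2,2,2,3) succ=(0,0,1,1) retry=(0,1,1,0)
step 9 (W4 LOAD): counter=4 r=(2,2,2,4) succ=(0,0,1,1) retry=(0,1,1,0)
step 10 (W4 CAS): counter=5 r=(2,2,2,4) succ=(0,0,1,2) retry=(0,1,1,0)
step 11 (W3 LOAD): counter=5 r=(2,2,5,4) succ=(0,0,1,2) retry=(0,1,1,0)
step 12 (W3 CAS): counter=6 r=(2,2,5,4) succ=(0,0,2,2) retry=(0,1,1,0)
step 13 (W1 CAS): counter=6 r=(2,2,5,4) succ=(0,0,2,2) retry=(1,1,1,0)
step 14 (W3 LOAD): counter=6 r=(2,2,6,4) succ=(0,0,2,2) retry=(1,1,1,0)
step 15 (W2 CAS): counter=6 r=(2,2,6,4) succ=(0,0,2,2) retry=(1,2,1,0)
step 16 (W1 LOAD): counter=6 r=(6,2,6,4) succ=(0,0,2,2) retry=(1,2,1,0)
step 17 (W1 CAS): counter=7 r=(6,2,6,4) succ=(1,0,2,2) retry=(1,2,1,0)
step 18 (W1 LOAD): counter=7 r=(7,2,6,4) succ=(1,0,2,2) retry=(1,2,1,0)
step 19 (W1 CAS): counter=8 r=(7,2,6,4) succ=(2,0,2,2) retry=(1,2,1,0)
step 20 (W3 CAS): counter=8 r=(7,2,6,4) succ=(2,0,2,2) retry=(1,2,2,0)
step 21 (W1 LOAD): counter=8 r=(8,2,6,4) succ=(2,0,2,2) retry=(1,2,2,0)
step 22 (W3 LOAD): counter=8 r=(8,2,8,4) succ=(2,0,2,2) retry=(1,2,2,0)
step 23 (W1 CAS): counter=9 r=(8,2,8,4) succ=(3,0,2,2) retry=(1,2,2,0)
step 24 (W3 CAS): counter=9 r=(8,2,8,4) succ=(3,0,2,2) retry=(1,2,3,0)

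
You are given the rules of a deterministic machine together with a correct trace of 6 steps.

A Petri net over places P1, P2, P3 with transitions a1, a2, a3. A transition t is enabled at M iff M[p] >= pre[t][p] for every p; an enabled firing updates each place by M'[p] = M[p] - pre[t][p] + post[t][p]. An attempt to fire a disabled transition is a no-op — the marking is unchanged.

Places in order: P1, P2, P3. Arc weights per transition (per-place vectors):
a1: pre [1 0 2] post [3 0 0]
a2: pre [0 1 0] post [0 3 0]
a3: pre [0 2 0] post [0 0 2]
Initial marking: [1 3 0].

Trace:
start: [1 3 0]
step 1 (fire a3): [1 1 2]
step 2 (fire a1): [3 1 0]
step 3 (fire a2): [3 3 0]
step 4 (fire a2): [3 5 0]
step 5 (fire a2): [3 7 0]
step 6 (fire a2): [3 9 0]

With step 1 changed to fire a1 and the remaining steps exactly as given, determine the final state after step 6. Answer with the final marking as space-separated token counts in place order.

1 11 0

(re-executing from step 1 with the substitution; state before step 1: [1 3 0])
step 1 (fire a1): [1 3 0]
step 2 (fire a1): [1 3 0]
step 3 (fire a2): [1 5 0]
step 4 (fire a2): [1 7 0]
step 5 (fire a2): [1 9 0]
step 6 (fire a2): [1 11 0]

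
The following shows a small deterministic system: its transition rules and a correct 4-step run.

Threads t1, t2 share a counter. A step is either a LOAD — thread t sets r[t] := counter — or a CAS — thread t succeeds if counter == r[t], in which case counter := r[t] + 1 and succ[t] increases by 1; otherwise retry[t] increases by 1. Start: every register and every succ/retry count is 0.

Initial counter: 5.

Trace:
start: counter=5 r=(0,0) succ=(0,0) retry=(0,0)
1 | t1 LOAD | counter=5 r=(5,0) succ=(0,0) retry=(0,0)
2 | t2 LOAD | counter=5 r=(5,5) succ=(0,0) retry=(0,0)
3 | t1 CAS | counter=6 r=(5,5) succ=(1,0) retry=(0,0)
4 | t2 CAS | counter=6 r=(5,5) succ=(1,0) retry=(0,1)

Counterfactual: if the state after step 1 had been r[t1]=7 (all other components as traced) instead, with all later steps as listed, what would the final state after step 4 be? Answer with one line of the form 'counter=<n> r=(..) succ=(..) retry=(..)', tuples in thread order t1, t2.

state after step 1 := counter=5 r=(7,0) succ=(0,0) retry=(0,0)
2 | t2 LOAD | counter=5 r=(7,5) succ=(0,0) retry=(0,0)
3 | t1 CAS | counter=5 r=(7,5) succ=(0,0) retry=(1,0)
4 | t2 CAS | counter=6 r=(7,5) succ=(0,1) retry=(1,0)

counter=6 r=(7,5) succ=(0,1) retry=(1,0)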